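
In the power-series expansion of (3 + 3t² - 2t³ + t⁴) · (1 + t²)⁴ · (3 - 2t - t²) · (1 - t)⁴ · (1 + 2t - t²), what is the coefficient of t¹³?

(3 + 3t² - 2t³ + t⁴) has coefficients 3,0,3,-2,1 for degrees 0…4.
(1 + t²)⁴ has coefficients 1,0,4,0,6,0,4,0,1,0,0,0,0,0 for degrees 0…13.
Multiplying by (3 - 2t - t²) gives running coefficients 3,-2,11,-8,14,-12,6,-8,-1,-2,-1,0,0,0 for degrees 0…13.
Multiplying by (1 - t)⁴ gives running coefficients 3,-14,37,-76,123,-162,181,-168,129,-82,39,-12,1,2 for degrees 0…13.
Finally multiplying by (1 + 2t - t²), the product of all factors after the first has coefficients 3,-8,6,12,-66,160,-266,356,-388,344,-254,148,-62,16 for degrees 0…13.
[t¹³] = 3·16 + 3·148 − 2·(-254) + 1·344 = 1344.

1344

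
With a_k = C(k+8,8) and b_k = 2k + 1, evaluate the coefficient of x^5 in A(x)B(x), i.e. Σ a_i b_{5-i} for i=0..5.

4004

Write out a_i and b_{5-i} for i = 0,…,5 and sum the products.
Σ = 1·11 + 9·9 + 45·7 + 165·5 + 495·3 + 1287·1 = 4004.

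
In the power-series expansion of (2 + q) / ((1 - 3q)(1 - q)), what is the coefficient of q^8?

22962

The denominator gives the recurrence a_n = 4a_(n−1) − 3a_(n−2) for n ≥ 2; the numerator fixes a_0 = 2, a_1 = 9.
Iterating: 2, 9, 30, 93, 282, 849, 2550, 7653, 22962, so a_8 = 22962.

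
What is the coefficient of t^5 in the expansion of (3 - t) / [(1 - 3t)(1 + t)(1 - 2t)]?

1351

Partial fractions give a closed form: a_n = (6)·3^n + (1/3)·(-1)^n + (-10/3)·2^n.
At n = 5: a_5 = 1351.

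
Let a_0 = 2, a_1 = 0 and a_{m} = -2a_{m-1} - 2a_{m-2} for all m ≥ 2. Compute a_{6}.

16

The ordinary generating function has denominator 1 + 2z + 2z^2.
Iterating the recurrence: a_0,…,a_{6} = 2, 0, -4, 8, -8, 0, 16.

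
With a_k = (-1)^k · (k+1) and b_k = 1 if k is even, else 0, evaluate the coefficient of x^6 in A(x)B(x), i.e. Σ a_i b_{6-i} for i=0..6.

16

This is [x^6] in the product of the two ordinary generating functions.
Σ = 1·1 − 2·0 + 3·1 − 4·0 + 5·1 − 6·0 + 7·1 = 16.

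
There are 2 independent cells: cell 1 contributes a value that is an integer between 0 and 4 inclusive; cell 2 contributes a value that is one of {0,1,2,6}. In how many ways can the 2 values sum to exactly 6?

2

The generating function for the choices is (1 + q + q^2 + q^3 + q^4)·(1 + q + q^2 + q^6); the count is [q^6].
(1 + q + q^2 + q^3 + q^4) has coefficients 1,1,1,1,1 for degrees 0…4.
(1 + q + q^2 + q^6) has coefficients 1,1,1,0,0,0,1 for degrees 0…6.
[q^6] = 1·1 + 1·0 + 1·0 + 1·0 + 1·1 = 2.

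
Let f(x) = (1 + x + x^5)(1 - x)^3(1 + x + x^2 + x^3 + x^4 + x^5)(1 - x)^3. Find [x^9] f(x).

5

(1 + x + x^5) has coefficients 1,1,0,0,0,1 for degrees 0…5.
(1 - x)^3 has coefficients 1,-3,3,-1,0,0,0,0,0,0 for degrees 0…9.
Multiplying by (1 + x + x^2 + x^3 + x^4 + x^5) gives running coefficients 1,-2,1,0,0,0,-1,2,-1,0 for degrees 0…9.
Finally multiplying by (1 - x)^3, the product of all factors after the first has coefficients 1,-5,10,-10,5,-1,-1,5,-10,10 for degrees 0…9.
[x^9] = 1·10 + 1·(-10) + 1·5 = 5.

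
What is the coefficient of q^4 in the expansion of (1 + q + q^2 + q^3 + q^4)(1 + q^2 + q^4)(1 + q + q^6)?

(1 + q + q^2 + q^3 + q^4) has coefficients 1,1,1,1,1 for degrees 0…4.
(1 + q^2 + q^4) has coefficients 1,0,1,0,1 for degrees 0…4.
Finally multiplying by (1 + q + q^6), the product of all factors after the first has coefficients 1,1,1,1,1 for degrees 0…4.
[q^4] = 1·1 + 1·1 + 1·1 + 1·1 + 1·1 = 5.

5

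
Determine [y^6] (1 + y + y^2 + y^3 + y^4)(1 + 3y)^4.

(1 + y + y^2 + y^3 + y^4) has coefficients 1,1,1,1,1 for degrees 0…4.
(1 + 3y)^4 has coefficients 1,12,54,108,81,0,0 for degrees 0…6.
[y^6] = 1·0 + 1·0 + 1·81 + 1·108 + 1·54 = 243.

243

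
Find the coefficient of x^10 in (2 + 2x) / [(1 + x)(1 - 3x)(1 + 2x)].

Partial fractions give a closed form: a_n = (6/5)·3^n + (4/5)·(-2)^n.
At n = 10: a_10 = 71678.

71678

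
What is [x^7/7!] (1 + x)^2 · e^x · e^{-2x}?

-29

The EGF product rule gives c_7 = Σ_{k_1+k_2+k_3=7} C(7; k_1,k_2,k_3) · ∏ g_i(k_i), where (1+x)^2 gives the falling factorial (2)_k; e^x gives (1)^k; e^{-2x} gives (-2)^k.
g_1(k) for k = 0…7: 1, 2, 2, 0, 0, 0, 0, 0.
g_2(k) for k = 0…7: 1, 1, 1, 1, 1, 1, 1, 1.
g_3(k) for k = 0…7: 1, -2, 4, -8, 16, -32, 64, -128.
First combine the last two factors: h(k) = Σ_j C(k,j)·g_2(j)·g_3(k−j) for k = 0…7: 1, -1, 1, -1, 1, -1, 1, -1.
c_7 = Σ_k C(7,k)·g_1(k)·h(7−k) = 1·1·(-1) + 7·2·1 + 21·2·(-1) = −1 + 14 − 42 = -29.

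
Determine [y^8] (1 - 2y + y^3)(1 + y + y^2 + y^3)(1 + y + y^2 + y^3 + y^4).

1

(1 - 2y + y^3) has coefficients 1,-2,0,1 for degrees 0…3.
(1 + y + y^2 + y^3) has coefficients 1,1,1,1,0,0,0,0,0 for degrees 0…8.
Finally multiplying by (1 + y + y^2 + y^3 + y^4), the product of all factors after the first has coefficients 1,2,3,4,4,3,2,1,0 for degrees 0…8.
[y^8] = 1·0 − 2·1 + 1·3 = 1.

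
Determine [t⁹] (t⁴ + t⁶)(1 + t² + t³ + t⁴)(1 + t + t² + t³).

(t⁴ + t⁶) has coefficients 0,0,0,0,1,0,1 for degrees 0…6.
(1 + t² + t³ + t⁴) has coefficients 1,0,1,1,1,0,0,0,0,0 for degrees 0…9.
Finally multiplying by (1 + t + t² + t³), the product of all factors after the first has coefficients 1,1,2,3,3,3,2,1,0,0 for degrees 0…9.
[t⁹] = 1·3 + 1·3 = 6.

6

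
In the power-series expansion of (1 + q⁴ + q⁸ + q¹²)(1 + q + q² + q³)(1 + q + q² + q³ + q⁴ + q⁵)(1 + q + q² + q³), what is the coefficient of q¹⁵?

(1 + q⁴ + q⁸ + q¹²) has coefficients 1,0,0,0,1,0,0,0,1,0,0,0,1 for degrees 0…12.
(1 + q + q² + q³) has coefficients 1,1,1,1,0,0,0,0,0,0,0,0,0,0,0,0 for degrees 0…15.
Multiplying by (1 + q + q² + q³ + q⁴ + q⁵) gives running coefficients 1,2,3,4,4,4,3,2,1,0,0,0,0,0,0,0 for degrees 0…15.
Finally multiplying by (1 + q + q² + q³), the product of all factors after the first has coefficients 1,3,6,10,13,15,15,13,10,6,3,1,0,0,0,0 for degrees 0…15.
[q¹⁵] = 1·0 + 1·1 + 1·13 + 1·10 = 24.

24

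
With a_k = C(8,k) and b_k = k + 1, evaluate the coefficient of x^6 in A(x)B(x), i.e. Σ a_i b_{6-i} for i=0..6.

769

The convolution is the t^6 coefficient of A(t)B(t).
Σ = 1·7 + 8·6 + 28·5 + 56·4 + 70·3 + 56·2 + 28·1 = 769.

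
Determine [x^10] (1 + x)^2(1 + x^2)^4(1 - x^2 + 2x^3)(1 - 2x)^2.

32

(1 + x)^2 has coefficients 1,2,1 for degrees 0…2.
(1 + x^2)^4 has coefficients 1,0,4,0,6,0,4,0,1,0,0 for degrees 0…10.
Multiplying by (1 - x^2 + 2x^3) gives running coefficients 1,0,3,2,2,8,-2,12,-3,8,-1 for degrees 0…10.
Finally multiplying by (1 - 2x)^2, the product of all factors after the first has coefficients 1,-4,7,-10,6,8,-26,52,-59,68,-45 for degrees 0…10.
[x^10] = 1·(-45) + 2·68 + 1·(-59) = 32.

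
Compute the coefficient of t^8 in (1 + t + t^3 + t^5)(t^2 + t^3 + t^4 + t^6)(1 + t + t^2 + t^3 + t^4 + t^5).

12

(1 + t + t^3 + t^5) has coefficients 1,1,0,1,0,1 for degrees 0…5.
(t^2 + t^3 + t^4 + t^6) has coefficients 0,0,1,1,1,0,1,0,0 for degrees 0…8.
Finally multiplying by (1 + t + t^2 + t^3 + t^4 + t^5), the product of all factors after the first has coefficients 0,0,1,2,3,3,4,4,3 for degrees 0…8.
[t^8] = 1·3 + 1·4 + 1·3 + 1·2 = 12.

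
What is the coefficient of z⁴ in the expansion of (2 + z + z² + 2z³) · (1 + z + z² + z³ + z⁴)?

(2 + z + z² + 2z³) has coefficients 2,1,1,2 for degrees 0…3.
(1 + z + z² + z³ + z⁴) has coefficients 1,1,1,1,1 for degrees 0…4.
[z⁴] = 2·1 + 1·1 + 1·1 + 2·1 = 6.

6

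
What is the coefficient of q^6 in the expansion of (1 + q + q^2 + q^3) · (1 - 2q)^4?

(1 + q + q^2 + q^3) has coefficients 1,1,1,1 for degrees 0…3.
(1 - 2q)^4 has coefficients 1,-8,24,-32,16,0,0 for degrees 0…6.
[q^6] = 1·0 + 1·0 + 1·16 + 1·(-32) = -16.

-16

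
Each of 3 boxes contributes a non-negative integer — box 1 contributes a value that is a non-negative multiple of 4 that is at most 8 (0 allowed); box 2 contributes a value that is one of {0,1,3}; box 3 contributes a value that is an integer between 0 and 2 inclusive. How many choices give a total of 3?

2

The generating function for the choices is (1 + x⁴ + x⁸)·(1 + x + x³)·(1 + x + x²); the count is [x³].
(1 + x⁴ + x⁸) has coefficients 1,0,0,0 for degrees 0…3.
(1 + x + x³) has coefficients 1,1,0,1 for degrees 0…3.
Finally multiplying by (1 + x + x²), the product of all factors after the first has coefficients 1,2,2,2 for degrees 0…3.
[x³] = 1·2 = 2.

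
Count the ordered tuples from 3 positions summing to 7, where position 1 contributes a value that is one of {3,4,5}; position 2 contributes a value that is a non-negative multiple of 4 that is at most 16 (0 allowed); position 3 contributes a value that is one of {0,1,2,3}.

The generating function for the choices is (t³ + t⁴ + t⁵)·(1 + t⁴ + t⁸ + t¹² + t¹⁶)·(1 + t + t² + t³); the count is [t⁷].
(t³ + t⁴ + t⁵) has coefficients 0,0,0,1,1,1 for degrees 0…5.
(1 + t⁴ + t⁸ + t¹² + t¹⁶) has coefficients 1,0,0,0,1,0,0,0 for degrees 0…7.
Finally multiplying by (1 + t + t² + t³), the product of all factors after the first has coefficients 1,1,1,1,1,1,1,1 for degrees 0…7.
[t⁷] = 1·1 + 1·1 + 1·1 = 3.

3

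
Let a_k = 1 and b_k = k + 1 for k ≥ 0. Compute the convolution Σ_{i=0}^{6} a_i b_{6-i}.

This is [x^6] in the product of the two ordinary generating functions.
Σ = 1·7 + 1·6 + 1·5 + 1·4 + 1·3 + 1·2 + 1·1 = 28.

28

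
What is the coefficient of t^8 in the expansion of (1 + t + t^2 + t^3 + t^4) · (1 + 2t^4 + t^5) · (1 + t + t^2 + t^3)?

(1 + t + t^2 + t^3 + t^4) has coefficients 1,1,1,1,1 for degrees 0…4.
(1 + 2t^4 + t^5) has coefficients 1,0,0,0,2,1,0,0,0 for degrees 0…8.
Finally multiplying by (1 + t + t^2 + t^3), the product of all factors after the first has coefficients 1,1,1,1,2,3,3,3,1 for degrees 0…8.
[t^8] = 1·1 + 1·3 + 1·3 + 1·3 + 1·2 = 12.

12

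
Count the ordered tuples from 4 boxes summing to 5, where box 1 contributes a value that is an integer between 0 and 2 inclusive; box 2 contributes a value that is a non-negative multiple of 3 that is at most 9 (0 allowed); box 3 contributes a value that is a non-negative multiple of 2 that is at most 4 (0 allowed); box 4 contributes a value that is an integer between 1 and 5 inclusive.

9

The generating function for the choices is (1 + t + t^2)·(1 + t^3 + t^6 + t^9)·(1 + t^2 + t^4)·(t + t^2 + t^3 + t^4 + t^5); the count is [t^5].
(1 + t + t^2) has coefficients 1,1,1 for degrees 0…2.
(1 + t^3 + t^6 + t^9) has coefficients 1,0,0,1,0,0 for degrees 0…5.
Multiplying by (1 + t^2 + t^4) gives running coefficients 1,0,1,1,1,1 for degrees 0…5.
Finally multiplying by (t + t^2 + t^3 + t^4 + t^5), the product of all factors after the first has coefficients 0,1,1,2,3,4 for degrees 0…5.
[t^5] = 1·4 + 1·3 + 1·2 = 9.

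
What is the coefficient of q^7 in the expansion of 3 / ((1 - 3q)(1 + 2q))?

Partial fractions give a closed form: a_n = (9/5)·3^n + (6/5)·(-2)^n.
At n = 7: a_7 = 3783.

3783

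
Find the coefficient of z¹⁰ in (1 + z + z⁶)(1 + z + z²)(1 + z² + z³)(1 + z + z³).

(1 + z + z⁶) has coefficients 1,1,0,0,0,0,1 for degrees 0…6.
(1 + z + z²) has coefficients 1,1,1,0,0,0,0,0,0,0,0 for degrees 0…10.
Multiplying by (1 + z² + z³) gives running coefficients 1,1,2,2,2,1,0,0,0,0,0 for degrees 0…10.
Finally multiplying by (1 + z + z³), the product of all factors after the first has coefficients 1,2,3,5,5,5,3,2,1,0,0 for degrees 0…10.
[z¹⁰] = 1·0 + 1·0 + 1·5 = 5.

5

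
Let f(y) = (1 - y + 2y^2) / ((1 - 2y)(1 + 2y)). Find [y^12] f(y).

The denominator gives the recurrence a_n = 4a_(n−2) for n ≥ 3; the numerator fixes a_0 = 1, a_1 = -1, a_2 = 6.
Iterating: 1, -1, 6, -4, 24, -16, 96, -64, 384, -256, 1536, -1024, 6144, so a_12 = 6144.

6144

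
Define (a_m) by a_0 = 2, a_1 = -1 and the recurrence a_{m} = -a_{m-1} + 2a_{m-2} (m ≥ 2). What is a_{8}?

The ordinary generating function has denominator 1 + x - 2x^2.
Iterating the recurrence: a_0,…,a_{8} = 2, -1, 5, -7, 17, -31, 65, -127, 257.

257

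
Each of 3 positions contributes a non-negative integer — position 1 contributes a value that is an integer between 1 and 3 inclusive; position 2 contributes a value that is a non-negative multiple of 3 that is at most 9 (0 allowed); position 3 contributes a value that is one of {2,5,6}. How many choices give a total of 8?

The generating function for the choices is (x + x² + x³)·(1 + x³ + x⁶ + x⁹)·(x² + x⁵ + x⁶); the count is [x⁸].
(x + x² + x³) has coefficients 0,1,1,1 for degrees 0…3.
(1 + x³ + x⁶ + x⁹) has coefficients 1,0,0,1,0,0,1,0,0 for degrees 0…8.
Finally multiplying by (x² + x⁵ + x⁶), the product of all factors after the first has coefficients 0,0,1,0,0,2,1,0,2 for degrees 0…8.
[x⁸] = 1·0 + 1·1 + 1·2 = 3.

3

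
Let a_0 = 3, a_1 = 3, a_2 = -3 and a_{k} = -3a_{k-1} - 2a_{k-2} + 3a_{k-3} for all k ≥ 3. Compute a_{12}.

1392

The ordinary generating function has denominator 1 + 3q + 2q^2 - 3q^3.
Iterating the recurrence: a_0,…,a_{12} = 3, 3, -3, 12, -21, 30, -12, -87, 375, -987, 1950, -2751, 1392.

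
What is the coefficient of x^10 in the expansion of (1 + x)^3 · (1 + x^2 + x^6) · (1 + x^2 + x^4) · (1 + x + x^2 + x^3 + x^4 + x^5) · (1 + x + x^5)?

116

(1 + x)^3 has coefficients 1,3,3,1 for degrees 0…3.
(1 + x^2 + x^6) has coefficients 1,0,1,0,0,0,1,0,0,0,0 for degrees 0…10.
Multiplying by (1 + x^2 + x^4) gives running coefficients 1,0,2,0,2,0,2,0,1,0,1 for degrees 0…10.
Multiplying by (1 + x + x^2 + x^3 + x^4 + x^5) gives running coefficients 1,1,3,3,5,5,6,6,5,5,4 for degrees 0…10.
Finally multiplying by (1 + x + x^5), the product of all factors after the first has coefficients 1,2,4,6,8,11,12,15,14,15,14 for degrees 0…10.
[x^10] = 1·14 + 3·15 + 3·14 + 1·15 = 116.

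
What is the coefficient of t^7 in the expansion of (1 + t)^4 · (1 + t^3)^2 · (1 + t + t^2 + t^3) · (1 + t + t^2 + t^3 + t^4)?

147

(1 + t)^4 has coefficients 1,4,6,4,1 for degrees 0…4.
(1 + t^3)^2 has coefficients 1,0,0,2,0,0,1,0 for degrees 0…7.
Multiplying by (1 + t + t^2 + t^3) gives running coefficients 1,1,1,3,2,2,3,1 for degrees 0…7.
Finally multiplying by (1 + t + t^2 + t^3 + t^4), the product of all factors after the first has coefficients 1,2,3,6,8,9,11,11 for degrees 0…7.
[t^7] = 1·11 + 4·11 + 6·9 + 4·8 + 1·6 = 147.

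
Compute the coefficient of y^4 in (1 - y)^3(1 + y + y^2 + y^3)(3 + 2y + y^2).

(1 - y)^3 has coefficients 1,-3,3,-1 for degrees 0…3.
(1 + y + y^2 + y^3) has coefficients 1,1,1,1,0 for degrees 0…4.
Finally multiplying by (3 + 2y + y^2), the product of all factors after the first has coefficients 3,5,6,6,3 for degrees 0…4.
[y^4] = 1·3 − 3·6 + 3·6 − 1·5 = -2.

-2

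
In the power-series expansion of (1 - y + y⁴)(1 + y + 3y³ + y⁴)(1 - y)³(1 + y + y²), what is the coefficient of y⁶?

(1 - y + y⁴) has coefficients 1,-1,0,0,1 for degrees 0…4.
(1 + y + 3y³ + y⁴) has coefficients 1,1,0,3,1,0,0 for degrees 0…6.
Multiplying by (1 - y)³ gives running coefficients 1,-2,0,5,-9,6,0 for degrees 0…6.
Finally multiplying by (1 + y + y²), the product of all factors after the first has coefficients 1,-1,-1,3,-4,2,-3 for degrees 0…6.
[y⁶] = 1·(-3) − 1·2 + 1·(-1) = -6.

-6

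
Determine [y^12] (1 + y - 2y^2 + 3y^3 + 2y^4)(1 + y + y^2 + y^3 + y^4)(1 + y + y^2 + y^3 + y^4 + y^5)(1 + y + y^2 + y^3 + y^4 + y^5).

(1 + y - 2y^2 + 3y^3 + 2y^4) has coefficients 1,1,-2,3,2 for degrees 0…4.
(1 + y + y^2 + y^3 + y^4) has coefficients 1,1,1,1,1,0,0,0,0,0,0,0,0 for degrees 0…12.
Multiplying by (1 + y + y^2 + y^3 + y^4 + y^5) gives running coefficients 1,2,3,4,5,5,4,3,2,1,0,0,0 for degrees 0…12.
Finally multiplying by (1 + y + y^2 + y^3 + y^4 + y^5), the product of all factors after the first has coefficients 1,3,6,10,15,20,23,24,23,20,15,10,6 for degrees 0…12.
[y^12] = 1·6 + 1·10 − 2·15 + 3·20 + 2·23 = 92.

92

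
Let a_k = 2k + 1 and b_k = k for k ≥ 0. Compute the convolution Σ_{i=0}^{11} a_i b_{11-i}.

506

Write out a_i and b_{11-i} for i = 0,…,11 and sum the products.
Σ = 1·11 + 3·10 + 5·9 + 7·8 + 9·7 + 11·6 + 13·5 + 15·4 + 17·3 + 19·2 + 21·1 + 23·0 = 506.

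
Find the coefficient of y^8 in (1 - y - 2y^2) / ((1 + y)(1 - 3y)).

2187

The denominator gives the recurrence a_n = 2a_(n−1) + 3a_(n−2) for n ≥ 3; the numerator fixes a_0 = 1, a_1 = 1, a_2 = 3.
Iterating: 1, 1, 3, 9, 27, 81, 243, 729, 2187, so a_8 = 2187.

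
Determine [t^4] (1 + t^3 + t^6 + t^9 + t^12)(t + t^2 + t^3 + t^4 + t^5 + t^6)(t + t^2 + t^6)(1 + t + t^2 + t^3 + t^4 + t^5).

5

(1 + t^3 + t^6 + t^9 + t^12) has coefficients 1,0,0,1,0 for degrees 0…4.
(t + t^2 + t^3 + t^4 + t^5 + t^6) has coefficients 0,1,1,1,1 for degrees 0…4.
Multiplying by (t + t^2 + t^6) gives running coefficients 0,0,1,2,2 for degrees 0…4.
Finally multiplying by (1 + t + t^2 + t^3 + t^4 + t^5), the product of all factors after the first has coefficients 0,0,1,3,5 for degrees 0…4.
[t^4] = 1·5 + 1·0 = 5.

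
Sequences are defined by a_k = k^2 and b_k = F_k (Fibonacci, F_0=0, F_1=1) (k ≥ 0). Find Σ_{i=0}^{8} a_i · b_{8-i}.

273

The convolution is the x^8 coefficient of A(x)B(x).
Σ = 0·21 + 1·13 + 4·8 + 9·5 + 16·3 + 25·2 + 36·1 + 49·1 + 64·0 = 273.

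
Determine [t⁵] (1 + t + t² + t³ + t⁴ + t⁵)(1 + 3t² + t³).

(1 + t + t² + t³ + t⁴ + t⁵) has coefficients 1,1,1,1,1,1 for degrees 0…5.
(1 + 3t² + t³) has coefficients 1,0,3,1,0,0 for degrees 0…5.
[t⁵] = 1·0 + 1·0 + 1·1 + 1·3 + 1·0 + 1·1 = 5.

5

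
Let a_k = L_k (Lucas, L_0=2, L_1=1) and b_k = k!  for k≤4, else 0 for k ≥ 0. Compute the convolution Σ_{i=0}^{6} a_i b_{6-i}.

The convolution is the x^6 coefficient of A(x)B(x).
Σ = 2·0 + 1·0 + 3·24 + 4·6 + 7·2 + 11·1 + 18·1 = 139.

139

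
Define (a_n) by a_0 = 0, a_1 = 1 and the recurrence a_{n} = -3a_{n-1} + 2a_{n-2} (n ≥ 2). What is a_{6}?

The ordinary generating function has denominator 1 + 3y - 2y^2.
Iterating the recurrence: a_0,…,a_{6} = 0, 1, -3, 11, -39, 139, -495.

-495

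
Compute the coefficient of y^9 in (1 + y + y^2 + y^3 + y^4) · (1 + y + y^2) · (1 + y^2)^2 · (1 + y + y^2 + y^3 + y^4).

34

(1 + y + y^2 + y^3 + y^4) has coefficients 1,1,1,1,1 for degrees 0…4.
(1 + y + y^2) has coefficients 1,1,1,0,0,0,0,0,0,0 for degrees 0…9.
Multiplying by (1 + y^2)^2 gives running coefficients 1,1,3,2,3,1,1,0,0,0 for degrees 0…9.
Finally multiplying by (1 + y + y^2 + y^3 + y^4), the product of all factors after the first has coefficients 1,2,5,7,10,10,10,7,5,2 for degrees 0…9.
[y^9] = 1·2 + 1·5 + 1·7 + 1·10 + 1·10 = 34.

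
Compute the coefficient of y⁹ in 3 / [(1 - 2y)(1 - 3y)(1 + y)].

130812

The denominator gives the recurrence a_n = 4a_(n−1) − a_(n−2) − 6a_(n−3) for n ≥ 3; the numerator fixes a_0 = 3, a_1 = 12, a_2 = 45.
Iterating: 3, 12, 45, 150, 483, 1512, 4665, 14250, 43263, 130812, so a_9 = 130812.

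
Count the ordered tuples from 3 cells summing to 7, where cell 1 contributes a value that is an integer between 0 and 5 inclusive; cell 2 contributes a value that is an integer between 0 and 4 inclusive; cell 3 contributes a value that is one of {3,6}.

The generating function for the choices is (1 + z + z² + z³ + z⁴ + z⁵)·(1 + z + z² + z³ + z⁴)·(z³ + z⁶); the count is [z⁷].
(1 + z + z² + z³ + z⁴ + z⁵) has coefficients 1,1,1,1,1,1 for degrees 0…5.
(1 + z + z² + z³ + z⁴) has coefficients 1,1,1,1,1,0,0,0 for degrees 0…7.
Finally multiplying by (z³ + z⁶), the product of all factors after the first has coefficients 0,0,0,1,1,1,2,2 for degrees 0…7.
[z⁷] = 1·2 + 1·2 + 1·1 + 1·1 + 1·1 + 1·0 = 7.

7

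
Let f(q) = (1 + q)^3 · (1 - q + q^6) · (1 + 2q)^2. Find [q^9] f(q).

(1 + q)^3 has coefficients 1,3,3,1 for degrees 0…3.
(1 - q + q^6) has coefficients 1,-1,0,0,0,0,1,0,0,0 for degrees 0…9.
Finally multiplying by (1 + 2q)^2, the product of all factors after the first has coefficients 1,3,0,-4,0,0,1,4,4,0 for degrees 0…9.
[q^9] = 1·0 + 3·4 + 3·4 + 1·1 = 25.

25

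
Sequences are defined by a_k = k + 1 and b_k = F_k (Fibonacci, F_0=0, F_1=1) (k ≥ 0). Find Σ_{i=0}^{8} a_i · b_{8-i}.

The convolution is the x^8 coefficient of A(x)B(x).
Σ = 1·21 + 2·13 + 3·8 + 4·5 + 5·3 + 6·2 + 7·1 + 8·1 + 9·0 = 133.

133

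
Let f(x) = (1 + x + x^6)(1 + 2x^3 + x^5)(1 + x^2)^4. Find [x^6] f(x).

14

(1 + x + x^6) has coefficients 1,1,0,0,0,0,1 for degrees 0…6.
(1 + 2x^3 + x^5) has coefficients 1,0,0,2,0,1,0 for degrees 0…6.
Finally multiplying by (1 + x^2)^4, the product of all factors after the first has coefficients 1,0,4,2,6,9,4 for degrees 0…6.
[x^6] = 1·4 + 1·9 + 1·1 = 14.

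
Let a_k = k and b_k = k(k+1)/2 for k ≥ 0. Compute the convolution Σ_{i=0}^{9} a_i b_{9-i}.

330

This is [x^9] in the product of the two ordinary generating functions.
Σ = 0·45 + 1·36 + 2·28 + 3·21 + 4·15 + 5·10 + 6·6 + 7·3 + 8·1 + 9·0 = 330.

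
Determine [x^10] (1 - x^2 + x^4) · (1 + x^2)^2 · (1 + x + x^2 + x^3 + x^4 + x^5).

(1 - x^2 + x^4) has coefficients 1,0,-1,0,1 for degrees 0…4.
(1 + x^2)^2 has coefficients 1,0,2,0,1,0,0,0,0,0,0 for degrees 0…10.
Finally multiplying by (1 + x + x^2 + x^3 + x^4 + x^5), the product of all factors after the first has coefficients 1,1,3,3,4,4,3,3,1,1,0 for degrees 0…10.
[x^10] = 1·0 − 1·1 + 1·3 = 2.

2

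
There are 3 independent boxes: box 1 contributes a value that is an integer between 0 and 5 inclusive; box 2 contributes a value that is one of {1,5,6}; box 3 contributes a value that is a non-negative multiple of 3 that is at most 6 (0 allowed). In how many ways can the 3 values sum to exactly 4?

The generating function for the choices is (1 + x + x² + x³ + x⁴ + x⁵)·(x + x⁵ + x⁶)·(1 + x³ + x⁶); the count is [x⁴].
(1 + x + x² + x³ + x⁴ + x⁵) has coefficients 1,1,1,1,1 for degrees 0…4.
(x + x⁵ + x⁶) has coefficients 0,1,0,0,0 for degrees 0…4.
Finally multiplying by (1 + x³ + x⁶), the product of all factors after the first has coefficients 0,1,0,0,1 for degrees 0…4.
[x⁴] = 1·1 + 1·0 + 1·0 + 1·1 + 1·0 = 2.

2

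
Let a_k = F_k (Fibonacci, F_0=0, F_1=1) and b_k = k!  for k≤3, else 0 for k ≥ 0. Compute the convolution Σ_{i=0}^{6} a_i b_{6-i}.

31

The convolution is the t^6 coefficient of A(t)B(t).
Σ = 0·0 + 1·0 + 1·0 + 2·6 + 3·2 + 5·1 + 8·1 = 31.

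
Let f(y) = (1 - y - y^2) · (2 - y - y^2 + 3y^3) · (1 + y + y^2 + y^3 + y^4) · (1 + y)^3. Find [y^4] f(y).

-4

(1 - y - y^2) has coefficients 1,-1,-1 for degrees 0…2.
(2 - y - y^2 + 3y^3) has coefficients 2,-1,-1,3,0 for degrees 0…4.
Multiplying by (1 + y + y^2 + y^3 + y^4) gives running coefficients 2,1,0,3,3 for degrees 0…4.
Finally multiplying by (1 + y)^3, the product of all factors after the first has coefficients 2,7,9,8,13 for degrees 0…4.
[y^4] = 1·13 − 1·8 − 1·9 = -4.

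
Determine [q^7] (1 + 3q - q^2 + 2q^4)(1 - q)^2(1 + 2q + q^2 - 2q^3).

(1 + 3q - q^2 + 2q^4) has coefficients 1,3,-1,0,2 for degrees 0…4.
(1 - q)^2 has coefficients 1,-2,1,0,0,0,0,0 for degrees 0…7.
Finally multiplying by (1 + 2q + q^2 - 2q^3), the product of all factors after the first has coefficients 1,0,-2,-2,5,-2,0,0 for degrees 0…7.
[q^7] = 1·0 + 3·0 − 1·(-2) + 2·(-2) = -2.

-2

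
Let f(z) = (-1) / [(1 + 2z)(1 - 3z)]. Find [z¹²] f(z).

Partial fractions give a closed form: a_n = (-2/5)·(-2)^n + (-3/5)·3^n.
At n = 12: a_12 = -320503.

-320503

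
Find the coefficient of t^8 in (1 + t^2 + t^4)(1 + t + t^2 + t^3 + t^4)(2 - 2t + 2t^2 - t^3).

(1 + t^2 + t^4) has coefficients 1,0,1,0,1 for degrees 0…4.
(1 + t + t^2 + t^3 + t^4) has coefficients 1,1,1,1,1,0,0,0,0 for degrees 0…8.
Finally multiplying by (2 - 2t + 2t^2 - t^3), the product of all factors after the first has coefficients 2,0,2,1,1,-1,1,-1,0 for degrees 0…8.
[t^8] = 1·0 + 1·1 + 1·1 = 2.

2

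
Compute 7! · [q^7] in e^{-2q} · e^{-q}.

-2187

The EGF product rule gives c_7 = Σ_{k_1+k_2=7} C(7; k_1,k_2) · ∏ g_i(k_i), where e^{-2q} gives (-2)^k; e^{-q} gives (-1)^k.
g_1(k) for k = 0…7: 1, -2, 4, -8, 16, -32, 64, -128.
g_2(k) for k = 0…7: 1, -1, 1, -1, 1, -1, 1, -1.
c_7 = Σ_k C(7,k)·g_1(k)·g_2(7−k) = 1·1·(-1) + 7·(-2)·1 + 21·4·(-1) + 35·(-8)·1 + 35·16·(-1) + 21·(-32)·1 + 7·64·(-1) + 1·(-128)·1 = −1 − 14 − 84 − 280 − 560 − 672 − 448 − 128 = -2187.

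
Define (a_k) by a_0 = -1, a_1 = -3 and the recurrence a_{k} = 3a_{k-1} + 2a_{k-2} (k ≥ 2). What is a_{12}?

The ordinary generating function has denominator 1 - 3y - 2y^2.
Iterating the recurrence: a_0,…,a_{12} = -1, -3, -11, -39, -139, -495, -1763, -6279, -22363, -79647, -283667, -1010295, -3598219.

-3598219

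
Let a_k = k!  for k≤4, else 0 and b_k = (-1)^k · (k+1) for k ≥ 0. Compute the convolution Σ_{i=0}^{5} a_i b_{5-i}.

-39

The convolution is the x^5 coefficient of A(x)B(x).
Σ = 1·(-6) + 1·5 + 2·(-4) + 6·3 + 24·(-2) + 0·1 = -39.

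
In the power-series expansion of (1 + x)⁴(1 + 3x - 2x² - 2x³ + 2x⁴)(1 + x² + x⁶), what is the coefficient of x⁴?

(1 + x)⁴ has coefficients 1,4,6,4,1 for degrees 0…4.
(1 + 3x - 2x² - 2x³ + 2x⁴) has coefficients 1,3,-2,-2,2 for degrees 0…4.
Finally multiplying by (1 + x² + x⁶), the product of all factors after the first has coefficients 1,3,-1,1,0 for degrees 0…4.
[x⁴] = 1·0 + 4·1 + 6·(-1) + 4·3 + 1·1 = 11.

11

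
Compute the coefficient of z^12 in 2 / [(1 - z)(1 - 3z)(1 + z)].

Partial fractions give a closed form: a_n = (-1/2)·1^n + (9/4)·3^n + (1/4)·(-1)^n.
At n = 12: a_12 = 1195742.

1195742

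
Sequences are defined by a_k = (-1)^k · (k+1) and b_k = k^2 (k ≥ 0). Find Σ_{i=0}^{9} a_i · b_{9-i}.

The convolution is the t^9 coefficient of A(t)B(t).
Σ = 1·81 − 2·64 + 3·49 − 4·36 + 5·25 − 6·16 + 7·9 − 8·4 + 9·1 − 10·0 = 25.

25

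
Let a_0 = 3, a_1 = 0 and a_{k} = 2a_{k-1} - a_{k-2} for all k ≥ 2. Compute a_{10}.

-27

The ordinary generating function has denominator 1 - 2t + t^2.
Iterating the recurrence: a_0,…,a_{10} = 3, 0, -3, -6, -9, -12, -15, -18, -21, -24, -27.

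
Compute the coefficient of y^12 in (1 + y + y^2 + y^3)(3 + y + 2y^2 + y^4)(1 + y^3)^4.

33

(1 + y + y^2 + y^3) has coefficients 1,1,1,1 for degrees 0…3.
(3 + y + 2y^2 + y^4) has coefficients 3,1,2,0,1,0,0,0,0,0,0,0,0 for degrees 0…12.
Finally multiplying by (1 + y^3)^4, the product of all factors after the first has coefficients 3,1,2,12,5,8,18,10,12,12,10,8,3 for degrees 0…12.
[y^12] = 1·3 + 1·8 + 1·10 + 1·12 = 33.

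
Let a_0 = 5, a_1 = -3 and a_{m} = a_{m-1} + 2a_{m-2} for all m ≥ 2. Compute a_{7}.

The ordinary generating function has denominator 1 - x - 2x^2.
Iterating the recurrence: a_0,…,a_{7} = 5, -3, 7, 1, 15, 17, 47, 81.

81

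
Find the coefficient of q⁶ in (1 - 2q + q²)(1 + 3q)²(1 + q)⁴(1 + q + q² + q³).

(1 - 2q + q²) has coefficients 1,-2,1 for degrees 0…2.
(1 + 3q)² has coefficients 1,6,9,0,0,0,0 for degrees 0…6.
Multiplying by (1 + q)⁴ gives running coefficients 1,10,39,76,79,42,9 for degrees 0…6.
Finally multiplying by (1 + q + q² + q³), the product of all factors after the first has coefficients 1,11,50,126,204,236,206 for degrees 0…6.
[q⁶] = 1·206 − 2·236 + 1·204 = -62.

-62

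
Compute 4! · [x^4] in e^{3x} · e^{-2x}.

The EGF product rule gives c_4 = Σ_{k_1+k_2=4} C(4; k_1,k_2) · ∏ g_i(k_i), where e^{3x} gives (3)^k; e^{-2x} gives (-2)^k.
g_1(k) for k = 0…4: 1, 3, 9, 27, 81.
g_2(k) for k = 0…4: 1, -2, 4, -8, 16.
c_4 = Σ_k C(4,k)·g_1(k)·g_2(4−k) = 1·1·16 + 4·3·(-8) + 6·9·4 + 4·27·(-2) + 1·81·1 = 16 − 96 + 216 − 216 + 81 = 1.

1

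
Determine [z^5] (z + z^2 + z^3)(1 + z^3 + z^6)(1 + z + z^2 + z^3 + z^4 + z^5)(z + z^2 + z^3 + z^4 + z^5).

10

(z + z^2 + z^3) has coefficients 0,1,1,1 for degrees 0…3.
(1 + z^3 + z^6) has coefficients 1,0,0,1,0,0 for degrees 0…5.
Multiplying by (1 + z + z^2 + z^3 + z^4 + z^5) gives running coefficients 1,1,1,2,2,2 for degrees 0…5.
Finally multiplying by (z + z^2 + z^3 + z^4 + z^5), the product of all factors after the first has coefficients 0,1,2,3,5,7 for degrees 0…5.
[z^5] = 1·5 + 1·3 + 1·2 = 10.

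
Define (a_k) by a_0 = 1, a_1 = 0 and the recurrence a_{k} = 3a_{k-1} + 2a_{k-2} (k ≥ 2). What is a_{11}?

159294

The ordinary generating function has denominator 1 - 3y - 2y^2.
Iterating the recurrence: a_0,…,a_{11} = 1, 0, 2, 6, 22, 78, 278, 990, 3526, 12558, 44726, 159294.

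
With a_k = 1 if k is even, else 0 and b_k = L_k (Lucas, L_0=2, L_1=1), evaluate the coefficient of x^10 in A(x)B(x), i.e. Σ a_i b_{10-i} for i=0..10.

The convolution is the t^10 coefficient of A(t)B(t).
Σ = 1·123 + 0·76 + 1·47 + 0·29 + 1·18 + 0·11 + 1·7 + 0·4 + 1·3 + 0·1 + 1·2 = 200.

200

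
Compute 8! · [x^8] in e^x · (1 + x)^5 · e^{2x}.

2180601

The EGF product rule gives c_8 = Σ_{k_1+k_2+k_3=8} C(8; k_1,k_2,k_3) · ∏ g_i(k_i), where e^x gives (1)^k; (1+x)^5 gives the falling factorial (5)_k; e^{2x} gives (2)^k.
g_1(k) for k = 0…8: 1, 1, 1, 1, 1, 1, 1, 1, 1.
g_2(k) for k = 0…8: 1, 5, 20, 60, 120, 120, 0, 0, 0.
g_3(k) for k = 0…8: 1, 2, 4, 8, 16, 32, 64, 128, 256.
First combine the last two factors: h(k) = Σ_j C(k,j)·g_2(j)·g_3(k−j) for k = 0…8: 1, 7, 44, 248, 1256, 5752, 24064, 93088, 336896.
c_8 = Σ_k C(8,k)·g_1(k)·h(8−k) = 1·1·336896 + 8·1·93088 + 28·1·24064 + 56·1·5752 + 70·1·1256 + 56·1·248 + 28·1·44 + 8·1·7 + 1·1·1 = 336896 + 744704 + 673792 + 322112 + 87920 + 13888 + 1232 + 56 + 1 = 2180601.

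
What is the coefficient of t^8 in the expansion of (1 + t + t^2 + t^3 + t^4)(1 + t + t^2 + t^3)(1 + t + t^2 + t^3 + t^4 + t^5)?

14

(1 + t + t^2 + t^3 + t^4) has coefficients 1,1,1,1,1 for degrees 0…4.
(1 + t + t^2 + t^3) has coefficients 1,1,1,1,0,0,0,0,0 for degrees 0…8.
Finally multiplying by (1 + t + t^2 + t^3 + t^4 + t^5), the product of all factors after the first has coefficients 1,2,3,4,4,4,3,2,1 for degrees 0…8.
[t^8] = 1·1 + 1·2 + 1·3 + 1·4 + 1·4 = 14.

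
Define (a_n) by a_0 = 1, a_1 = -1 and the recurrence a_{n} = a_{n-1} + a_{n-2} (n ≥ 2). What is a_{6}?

-3

The ordinary generating function has denominator 1 - y - y^2.
Iterating the recurrence: a_0,…,a_{6} = 1, -1, 0, -1, -1, -2, -3.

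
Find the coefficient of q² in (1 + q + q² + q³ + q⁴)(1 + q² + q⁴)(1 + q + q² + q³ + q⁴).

4

(1 + q + q² + q³ + q⁴) has coefficients 1,1,1 for degrees 0…2.
(1 + q² + q⁴) has coefficients 1,0,1 for degrees 0…2.
Finally multiplying by (1 + q + q² + q³ + q⁴), the product of all factors after the first has coefficients 1,1,2 for degrees 0…2.
[q²] = 1·2 + 1·1 + 1·1 = 4.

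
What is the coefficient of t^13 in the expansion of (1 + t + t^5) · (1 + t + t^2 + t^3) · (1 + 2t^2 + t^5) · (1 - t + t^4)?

3

(1 + t + t^5) has coefficients 1,1,0,0,0,1 for degrees 0…5.
(1 + t + t^2 + t^3) has coefficients 1,1,1,1,0,0,0,0,0,0,0,0,0,0 for degrees 0…13.
Multiplying by (1 + 2t^2 + t^5) gives running coefficients 1,1,3,3,2,3,1,1,1,0,0,0,0,0 for degrees 0…13.
Finally multiplying by (1 - t + t^4), the product of all factors after the first has coefficients 1,0,2,0,0,2,1,3,2,2,1,1,1,0 for degrees 0…13.
[t^13] = 1·0 + 1·1 + 1·2 = 3.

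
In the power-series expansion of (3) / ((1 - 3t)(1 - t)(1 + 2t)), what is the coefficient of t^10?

The denominator gives the recurrence a_n = 2a_(n−1) + 5a_(n−2) − 6a_(n−3) for n ≥ 3; the numerator fixes a_0 = 3, a_1 = 6, a_2 = 27.
Iterating: 3, 6, 27, 66, 231, 630, 2019, 5802, 17919, 52734, 160251, so a_10 = 160251.

160251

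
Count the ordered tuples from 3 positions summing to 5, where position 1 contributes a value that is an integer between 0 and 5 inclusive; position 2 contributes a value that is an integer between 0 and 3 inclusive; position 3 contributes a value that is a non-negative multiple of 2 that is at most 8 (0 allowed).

The generating function for the choices is (1 + t + t² + t³ + t⁴ + t⁵)·(1 + t + t² + t³)·(1 + t² + t⁴ + t⁶ + t⁸); the count is [t⁵].
(1 + t + t² + t³ + t⁴ + t⁵) has coefficients 1,1,1,1,1,1 for degrees 0…5.
(1 + t + t² + t³) has coefficients 1,1,1,1,0,0 for degrees 0…5.
Finally multiplying by (1 + t² + t⁴ + t⁶ + t⁸), the product of all factors after the first has coefficients 1,1,2,2,2,2 for degrees 0…5.
[t⁵] = 1·2 + 1·2 + 1·2 + 1·2 + 1·1 + 1·1 = 10.

10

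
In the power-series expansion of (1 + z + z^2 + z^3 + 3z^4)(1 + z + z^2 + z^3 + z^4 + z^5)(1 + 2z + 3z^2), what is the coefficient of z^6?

(1 + z + z^2 + z^3 + 3z^4) has coefficients 1,1,1,1,3 for degrees 0…4.
(1 + z + z^2 + z^3 + z^4 + z^5) has coefficients 1,1,1,1,1,1,0 for degrees 0…6.
Finally multiplying by (1 + 2z + 3z^2), the product of all factors after the first has coefficients 1,3,6,6,6,6,5 for degrees 0…6.
[z^6] = 1·5 + 1·6 + 1·6 + 1·6 + 3·6 = 41.

41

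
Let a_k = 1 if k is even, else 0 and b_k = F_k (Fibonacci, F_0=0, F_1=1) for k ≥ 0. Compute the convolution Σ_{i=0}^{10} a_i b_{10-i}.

88

This is [x^10] in the product of the two ordinary generating functions.
Σ = 1·55 + 0·34 + 1·21 + 0·13 + 1·8 + 0·5 + 1·3 + 0·2 + 1·1 + 0·1 + 1·0 = 88.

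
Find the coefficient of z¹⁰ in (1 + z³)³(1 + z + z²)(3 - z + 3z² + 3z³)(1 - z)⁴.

20

(1 + z³)³ has coefficients 1,0,0,3,0,0,3,0,0,1 for degrees 0…9.
(1 + z + z²) has coefficients 1,1,1,0,0,0,0,0,0,0,0 for degrees 0…10.
Multiplying by (3 - z + 3z² + 3z³) gives running coefficients 3,2,5,5,6,3,0,0,0,0,0 for degrees 0…10.
Finally multiplying by (1 - z)⁴, the product of all factors after the first has coefficients 3,-10,15,-15,11,-9,9,-1,-6,3,0 for degrees 0…10.
[z¹⁰] = 1·0 + 3·(-1) + 3·11 + 1·(-10) = 20.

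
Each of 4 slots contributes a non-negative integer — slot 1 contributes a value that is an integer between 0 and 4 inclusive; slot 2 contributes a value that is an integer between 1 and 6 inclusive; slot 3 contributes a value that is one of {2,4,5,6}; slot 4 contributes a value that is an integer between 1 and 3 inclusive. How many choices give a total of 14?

38

The generating function for the choices is (1 + q + q² + q³ + q⁴)·(q + q² + q³ + q⁴ + q⁵ + q⁶)·(q² + q⁴ + q⁵ + q⁶)·(q + q² + q³); the count is [q¹⁴].
(1 + q + q² + q³ + q⁴) has coefficients 1,1,1,1,1 for degrees 0…4.
(q + q² + q³ + q⁴ + q⁵ + q⁶) has coefficients 0,1,1,1,1,1,1,0,0,0,0,0,0,0,0 for degrees 0…14.
Multiplying by (q² + q⁴ + q⁵ + q⁶) gives running coefficients 0,0,0,1,1,2,3,4,4,3,3,2,1,0,0 for degrees 0…14.
Finally multiplying by (q + q² + q³), the product of all factors after the first has coefficients 0,0,0,0,1,2,4,6,9,11,11,10,8,6,3 for degrees 0…14.
[q¹⁴] = 1·3 + 1·6 + 1·8 + 1·10 + 1·11 = 38.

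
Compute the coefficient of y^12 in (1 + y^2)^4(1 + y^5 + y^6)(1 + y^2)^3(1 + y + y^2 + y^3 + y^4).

(1 + y^2)^4 has coefficients 1,0,4,0,6,0,4,0,1 for degrees 0…8.
(1 + y^5 + y^6) has coefficients 1,0,0,0,0,1,1,0,0,0,0,0,0 for degrees 0…12.
Multiplying by (1 + y^2)^3 gives running coefficients 1,0,3,0,3,1,2,3,3,3,3,1,1 for degrees 0…12.
Finally multiplying by (1 + y + y^2 + y^3 + y^4), the product of all factors after the first has coefficients 1,1,4,4,7,7,9,9,12,12,14,13,11 for degrees 0…12.
[y^12] = 1·11 + 4·14 + 6·12 + 4·9 + 1·7 = 182.

182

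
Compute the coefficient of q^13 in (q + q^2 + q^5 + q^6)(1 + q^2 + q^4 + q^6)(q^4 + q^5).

3

(q + q^2 + q^5 + q^6) has coefficients 0,1,1,0,0,1,1 for degrees 0…6.
(1 + q^2 + q^4 + q^6) has coefficients 1,0,1,0,1,0,1,0,0,0,0,0,0,0 for degrees 0…13.
Finally multiplying by (q^4 + q^5), the product of all factors after the first has coefficients 0,0,0,0,1,1,1,1,1,1,1,1,0,0 for degrees 0…13.
[q^13] = 1·0 + 1·1 + 1·1 + 1·1 = 3.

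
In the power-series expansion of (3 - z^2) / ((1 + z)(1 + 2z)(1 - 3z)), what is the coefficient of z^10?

79016

Partial fractions give a closed form: a_n = (-1/2)·(-1)^n + (11/5)·(-2)^n + (13/10)·3^n.
At n = 10: a_10 = 79016.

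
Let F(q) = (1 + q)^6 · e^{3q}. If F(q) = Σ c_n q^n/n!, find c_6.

173007

The EGF product rule gives c_6 = Σ_{k_1+k_2=6} C(6; k_1,k_2) · ∏ g_i(k_i), where (1+q)^6 gives the falling factorial (6)_k; e^{3q} gives (3)^k.
g_1(k) for k = 0…6: 1, 6, 30, 120, 360, 720, 720.
g_2(k) for k = 0…6: 1, 3, 9, 27, 81, 243, 729.
c_6 = Σ_k C(6,k)·g_1(k)·g_2(6−k) = 1·1·729 + 6·6·243 + 15·30·81 + 20·120·27 + 15·360·9 + 6·720·3 + 1·720·1 = 729 + 8748 + 36450 + 64800 + 48600 + 12960 + 720 = 173007.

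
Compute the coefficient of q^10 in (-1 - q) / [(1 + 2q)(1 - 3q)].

-47444

Partial fractions give a closed form: a_n = (-1/5)·(-2)^n + (-4/5)·3^n.
At n = 10: a_10 = -47444.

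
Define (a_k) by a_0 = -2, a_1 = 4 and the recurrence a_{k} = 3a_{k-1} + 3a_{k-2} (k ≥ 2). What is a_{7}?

5940

The ordinary generating function has denominator 1 - 3t - 3t^2.
Iterating the recurrence: a_0,…,a_{7} = -2, 4, 6, 30, 108, 414, 1566, 5940.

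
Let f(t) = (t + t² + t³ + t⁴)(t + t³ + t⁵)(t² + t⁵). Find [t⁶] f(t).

2

(t + t² + t³ + t⁴) has coefficients 0,1,1,1,1 for degrees 0…4.
(t + t³ + t⁵) has coefficients 0,1,0,1,0,1,0 for degrees 0…6.
Finally multiplying by (t² + t⁵), the product of all factors after the first has coefficients 0,0,0,1,0,1,1 for degrees 0…6.
[t⁶] = 1·1 + 1·0 + 1·1 + 1·0 = 2.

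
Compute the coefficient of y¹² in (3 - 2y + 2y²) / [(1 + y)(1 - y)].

The denominator gives the recurrence a_n = a_(n−2) for n ≥ 3; the numerator fixes a_0 = 3, a_1 = -2, a_2 = 5.
Iterating: 3, -2, 5, -2, 5, -2, 5, -2, 5, -2, 5, -2, 5, so a_12 = 5.

5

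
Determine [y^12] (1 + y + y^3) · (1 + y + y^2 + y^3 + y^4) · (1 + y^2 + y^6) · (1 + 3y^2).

(1 + y + y^3) has coefficients 1,1,0,1 for degrees 0…3.
(1 + y + y^2 + y^3 + y^4) has coefficients 1,1,1,1,1,0,0,0,0,0,0,0,0 for degrees 0…12.
Multiplying by (1 + y^2 + y^6) gives running coefficients 1,1,2,2,2,1,2,1,1,1,1,0,0 for degrees 0…12.
Finally multiplying by (1 + 3y^2), the product of all factors after the first has coefficients 1,1,5,5,8,7,8,4,7,4,4,3,3 for degrees 0…12.
[y^12] = 1·3 + 1·3 + 1·4 = 10.

10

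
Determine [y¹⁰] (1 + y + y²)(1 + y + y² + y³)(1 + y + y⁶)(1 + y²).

(1 + y + y²) has coefficients 1,1,1 for degrees 0…2.
(1 + y + y² + y³) has coefficients 1,1,1,1,0,0,0,0,0,0,0 for degrees 0…10.
Multiplying by (1 + y + y⁶) gives running coefficients 1,2,2,2,1,0,1,1,1,1,0 for degrees 0…10.
Finally multiplying by (1 + y²), the product of all factors after the first has coefficients 1,2,3,4,3,2,2,1,2,2,1 for degrees 0…10.
[y¹⁰] = 1·1 + 1·2 + 1·2 = 5.

5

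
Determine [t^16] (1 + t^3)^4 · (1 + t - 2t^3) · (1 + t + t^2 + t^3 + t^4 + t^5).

-8

(1 + t^3)^4 has coefficients 1,0,0,4,0,0,6,0,0,4,0,0,1 for degrees 0…12.
(1 + t - 2t^3) has coefficients 1,1,0,-2,0,0,0,0,0,0,0,0,0,0,0,0,0 for degrees 0…16.
Finally multiplying by (1 + t + t^2 + t^3 + t^4 + t^5), the product of all factors after the first has coefficients 1,2,2,0,0,0,-1,-2,-2,0,0,0,0,0,0,0,0 for degrees 0…16.
[t^16] = 1·0 + 4·0 + 6·0 + 4·(-2) + 1·0 = -8.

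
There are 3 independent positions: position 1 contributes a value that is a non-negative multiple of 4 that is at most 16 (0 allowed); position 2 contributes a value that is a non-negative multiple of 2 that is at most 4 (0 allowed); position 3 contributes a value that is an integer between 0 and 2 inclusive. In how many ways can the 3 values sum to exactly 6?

3

The generating function for the choices is (1 + y⁴ + y⁸ + y¹² + y¹⁶)·(1 + y² + y⁴)·(1 + y + y²); the count is [y⁶].
(1 + y⁴ + y⁸ + y¹² + y¹⁶) has coefficients 1,0,0,0,1,0,0 for degrees 0…6.
(1 + y² + y⁴) has coefficients 1,0,1,0,1,0,0 for degrees 0…6.
Finally multiplying by (1 + y + y²), the product of all factors after the first has coefficients 1,1,2,1,2,1,1 for degrees 0…6.
[y⁶] = 1·1 + 1·2 = 3.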